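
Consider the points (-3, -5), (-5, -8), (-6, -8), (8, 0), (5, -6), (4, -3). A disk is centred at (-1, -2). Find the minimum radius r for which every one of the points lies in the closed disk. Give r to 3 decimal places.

9.220

The required radius is the distance from (-1, -2) to the farthest point.
Squared distances: 13, 52, 61, 85, 52, 26.
Maximum is 85, attained at (8, 0).
r = √85 ≈ 9.220.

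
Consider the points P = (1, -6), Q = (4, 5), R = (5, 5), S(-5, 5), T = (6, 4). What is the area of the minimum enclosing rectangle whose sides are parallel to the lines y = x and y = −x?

127.5

In coordinates u = x + y, v = x − y the rectangle is axis-aligned; the map (x,y)→(u,v) scales areas by 2.
u-values: -5, 9, 10, 0, 10; range = 10 − (-5) = 15.
v-values: 7, -1, 0, -10, 2; range = 7 − (-10) = 17.
Area = (15 × 17) / 2 = 127.5.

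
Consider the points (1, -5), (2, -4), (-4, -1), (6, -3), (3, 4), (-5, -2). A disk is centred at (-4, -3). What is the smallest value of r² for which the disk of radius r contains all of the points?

100

The required radius is the distance from (-4, -3) to the farthest point.
Squared distances: 29, 37, 4, 100, 98, 2.
Maximum is 100, attained at (6, -3).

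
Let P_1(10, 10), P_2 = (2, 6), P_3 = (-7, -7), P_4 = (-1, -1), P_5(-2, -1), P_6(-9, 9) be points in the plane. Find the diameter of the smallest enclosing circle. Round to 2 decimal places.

By Welzl's lemma the MEC is supported by two points (diametrically opposite) or three points (on a circumcircle).
The minimum enclosing circle is determined by three boundary points: P_1, P_3, P_6.
Their circumcentre is (8/9, 19/9) with r² = 11765/81.
The farthest remaining point P_5 is at distance² 1460/81 ≤ 11765/81.
Diameter = 2r = 2√(11765/81) ≈ 24.10.

24.10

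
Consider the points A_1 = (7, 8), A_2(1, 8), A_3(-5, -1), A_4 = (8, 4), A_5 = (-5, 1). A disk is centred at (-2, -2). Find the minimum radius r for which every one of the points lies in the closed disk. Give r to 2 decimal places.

The required radius is the distance from (-2, -2) to the farthest point.
Squared distances: 181, 109, 10, 136, 18.
Maximum is 181, attained at A_1.
r = √181 ≈ 13.45.

13.45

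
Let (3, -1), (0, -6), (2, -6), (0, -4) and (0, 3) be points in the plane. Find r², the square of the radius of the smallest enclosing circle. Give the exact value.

21.25

The farthest pair is (2, -6)–(0, 3) with squared distance 85. The circle on this segment as diameter has centre (1, -1.5) and r² = 85/4 = 21.25.
Check (3, -1): distance² to centre = 4.25 ≤ 21.25, so it lies inside.
All remaining points lie in this disk, and no smaller disk contains both endpoints, so this is the minimum enclosing circle.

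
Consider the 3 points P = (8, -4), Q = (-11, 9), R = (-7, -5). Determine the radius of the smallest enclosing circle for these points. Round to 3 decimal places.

11.511

Side lengths²: PQ² = 530, PR² = 226, QR² = 212.
Since PQ² = 530 ≥ 226 + 212 = 438, the angle opposite PQ is not acute, so the smallest enclosing circle has PQ as diameter.
Centre = midpoint of PQ = (-1.5, 2.5), r² = 530/4 = 132.5.
r = √(132.5) ≈ 11.511.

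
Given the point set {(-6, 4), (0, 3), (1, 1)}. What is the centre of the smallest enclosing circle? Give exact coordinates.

(-2.5, 2.5)

Call the three points A, B, C in the order given.
Side lengths²: AB² = 37, AC² = 58, BC² = 5.
Since AC² = 58 ≥ 37 + 5 = 42, the angle opposite AC is not acute, so the smallest enclosing circle has AC as diameter.
Centre = midpoint of AC = (-2.5, 2.5), r² = 58/4 = 14.5.
Centre = (-2.5, 2.5).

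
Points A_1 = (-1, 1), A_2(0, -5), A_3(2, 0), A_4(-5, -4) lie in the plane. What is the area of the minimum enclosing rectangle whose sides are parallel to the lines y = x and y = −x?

In coordinates u = x + y, v = x − y the rectangle is axis-aligned; the map (x,y)→(u,v) scales areas by 2.
u-values: 0, -5, 2, -9; range = 2 − (-9) = 11.
v-values: -2, 5, 2, -1; range = 5 − (-2) = 7.
Area = (11 × 7) / 2 = 38.5.

38.5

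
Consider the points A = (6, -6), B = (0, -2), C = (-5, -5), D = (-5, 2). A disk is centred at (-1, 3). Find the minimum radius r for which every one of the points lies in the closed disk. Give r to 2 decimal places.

11.40

The required radius is the distance from (-1, 3) to the farthest point.
Squared distances: 130, 26, 80, 17.
Maximum is 130, attained at A.
r = √130 ≈ 11.40.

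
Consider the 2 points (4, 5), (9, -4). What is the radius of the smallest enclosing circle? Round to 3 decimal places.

5.148

The smallest circle enclosing two points has them as diameter endpoints.
Centre = midpoint = (6.5, 0.5); r² = |(4, 5)−(9, -4)|²/4 = 106/4 = 26.5.
r = √(26.5) ≈ 5.148.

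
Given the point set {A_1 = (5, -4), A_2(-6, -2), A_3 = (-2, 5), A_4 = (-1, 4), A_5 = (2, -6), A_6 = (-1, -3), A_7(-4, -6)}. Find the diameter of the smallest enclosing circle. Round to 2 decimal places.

By Welzl's lemma the MEC is supported by two points (diametrically opposite) or three points (on a circumcircle).
The minimum enclosing circle is determined by three boundary points: A_1, A_3, A_7.
Their circumcentre is (-15/38, -37/38) with r² = 27625/722.
The farthest remaining point A_2 is at distance² 23445/722 ≤ 27625/722.
Diameter = 2r = 2√(27625/722) ≈ 12.37.

12.37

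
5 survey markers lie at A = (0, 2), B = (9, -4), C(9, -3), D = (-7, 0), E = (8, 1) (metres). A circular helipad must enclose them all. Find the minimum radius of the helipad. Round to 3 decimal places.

The farthest pair is B–D with squared distance 272. The circle on this segment as diameter has centre (1, -2) and r² = 272/4 = 68.
Check A: distance² to centre = 17 ≤ 68, so it lies inside.
All remaining points lie in this disk, and no smaller disk contains both endpoints, so this is the minimum enclosing circle.
r = √68 ≈ 8.246.

8.246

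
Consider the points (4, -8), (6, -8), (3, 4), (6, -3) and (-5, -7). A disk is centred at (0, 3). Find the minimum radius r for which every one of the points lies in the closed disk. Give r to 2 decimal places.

12.53

The required radius is the distance from (0, 3) to the farthest point.
Squared distances: 137, 157, 10, 72, 125.
Maximum is 157, attained at (6, -8).
r = √157 ≈ 12.53.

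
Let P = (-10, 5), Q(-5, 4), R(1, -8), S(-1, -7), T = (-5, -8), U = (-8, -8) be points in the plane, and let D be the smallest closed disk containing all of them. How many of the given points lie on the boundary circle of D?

2

The farthest pair is P–R with squared distance 290. The circle on this segment as diameter has centre (-4.5, -1.5) and r² = 290/4 = 72.5.
Check Q: distance² to centre = 30.5 ≤ 72.5, so it lies inside.
All remaining points lie in this disk, and no smaller disk contains both endpoints, so this is the minimum enclosing circle.
The points at distance exactly r from the centre are P, R — 2 points.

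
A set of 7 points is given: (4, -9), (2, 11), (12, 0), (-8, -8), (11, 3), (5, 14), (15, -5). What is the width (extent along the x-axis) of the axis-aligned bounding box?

max x = 15, min x = -8, so width = 23.

23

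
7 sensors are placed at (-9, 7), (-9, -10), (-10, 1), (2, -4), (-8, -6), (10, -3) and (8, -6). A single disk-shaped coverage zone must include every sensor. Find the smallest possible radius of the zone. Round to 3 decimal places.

11.441

The minimum enclosing circle of a finite set is fixed by two of the points (as a diameter) or three (as a circumcircle).
The minimum enclosing circle is determined by three boundary points: (-9, 7), (-9, -10), (10, -3).
Their circumcentre is (-51/38, -1.5) with r² = 94505/722.
The farthest remaining point (8, -6) is at distance² 77633/722 ≤ 94505/722.
r = √(94505/722) ≈ 11.441.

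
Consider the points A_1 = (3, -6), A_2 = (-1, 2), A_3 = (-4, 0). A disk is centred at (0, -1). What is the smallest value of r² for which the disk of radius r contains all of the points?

34

The required radius is the distance from (0, -1) to the farthest point.
Squared distances: 34, 10, 17.
Maximum is 34, attained at A_1.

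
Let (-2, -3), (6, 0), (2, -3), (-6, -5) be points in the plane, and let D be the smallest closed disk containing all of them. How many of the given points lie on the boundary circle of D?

The minimum enclosing circle of a finite set is fixed by two of the points (as a diameter) or three (as a circumcircle).
The farthest pair is (6, 0)–(-6, -5) with squared distance 169. The circle on this segment as diameter has centre (0, -2.5) and r² = 169/4 = 42.25.
Check (-2, -3): distance² to centre = 4.25 ≤ 42.25, so it lies inside.
All remaining points lie in this disk, and no smaller disk contains both endpoints, so this is the minimum enclosing circle.
The points at distance exactly r from the centre are (6, 0), (-6, -5) — 2 points.

2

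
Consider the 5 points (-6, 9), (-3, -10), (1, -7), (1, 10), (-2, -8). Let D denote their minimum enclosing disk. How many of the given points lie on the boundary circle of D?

The minimum enclosing circle is determined by three boundary points: (-6, 9), (-3, -10), (1, 10).
Their circumcentre is (-39/34, 1/34) with r² = 60125/578.
The farthest remaining point (-2, -8) is at distance² 37685/578 ≤ 60125/578.
The points at distance exactly r from the centre are (-6, 9), (-3, -10), (1, 10) — 3 points.

3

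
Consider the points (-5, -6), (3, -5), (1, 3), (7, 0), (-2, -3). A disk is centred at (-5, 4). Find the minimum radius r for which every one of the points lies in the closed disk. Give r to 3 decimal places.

The required radius is the distance from (-5, 4) to the farthest point.
Squared distances: 100, 145, 37, 160, 58.
Maximum is 160, attained at (7, 0).
r = √160 ≈ 12.649.

12.649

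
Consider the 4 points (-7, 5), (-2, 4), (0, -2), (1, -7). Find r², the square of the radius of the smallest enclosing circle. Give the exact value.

52

By Welzl's lemma the MEC is supported by two points (diametrically opposite) or three points (on a circumcircle).
The farthest pair is (-7, 5)–(1, -7) with squared distance 208. The circle on this segment as diameter has centre (-3, -1) and r² = 208/4 = 52.
Check (-2, 4): distance² to centre = 26 ≤ 52, so it lies inside.
All remaining points lie in this disk, and no smaller disk contains both endpoints, so this is the minimum enclosing circle.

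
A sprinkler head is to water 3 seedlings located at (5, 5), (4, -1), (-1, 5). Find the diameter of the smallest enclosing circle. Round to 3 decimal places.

Call the three points A, B, C in the order given.
Side lengths²: AB² = 37, AC² = 36, BC² = 61.
Since BC² = 61 < 37 + 36 = 73, the triangle is acute, so the smallest enclosing circle is the circumcircle.
Circumcentre = (2, 29/12), r² = 2257/144.
Diameter = 2r = 2√(2257/144) ≈ 7.918.

7.918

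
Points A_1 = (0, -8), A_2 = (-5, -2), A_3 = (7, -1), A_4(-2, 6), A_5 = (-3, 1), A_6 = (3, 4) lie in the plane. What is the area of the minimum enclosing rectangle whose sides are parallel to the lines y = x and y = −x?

In coordinates u = x + y, v = x − y the rectangle is axis-aligned; the map (x,y)→(u,v) scales areas by 2.
u-values: -8, -7, 6, 4, -2, 7; range = 7 − (-8) = 15.
v-values: 8, -3, 8, -8, -4, -1; range = 8 − (-8) = 16.
Area = (15 × 16) / 2 = 120.

120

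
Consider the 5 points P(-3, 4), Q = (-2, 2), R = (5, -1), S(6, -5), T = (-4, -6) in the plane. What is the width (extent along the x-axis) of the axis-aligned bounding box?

max x = 6, min x = -4, so width = 10.

10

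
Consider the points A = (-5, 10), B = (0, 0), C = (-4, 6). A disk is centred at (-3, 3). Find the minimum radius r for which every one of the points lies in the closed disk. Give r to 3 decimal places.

7.280

The required radius is the distance from (-3, 3) to the farthest point.
Squared distances: 53, 18, 10.
Maximum is 53, attained at A.
r = √53 ≈ 7.280.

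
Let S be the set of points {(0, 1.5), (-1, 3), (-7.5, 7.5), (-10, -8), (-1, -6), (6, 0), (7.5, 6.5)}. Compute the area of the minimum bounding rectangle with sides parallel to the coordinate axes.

x ranges over [-10, 7.5], width 17.5.
y ranges over [-8, 7.5], height 15.5.
Area = 17.5 × 15.5 = 271.25.

271.25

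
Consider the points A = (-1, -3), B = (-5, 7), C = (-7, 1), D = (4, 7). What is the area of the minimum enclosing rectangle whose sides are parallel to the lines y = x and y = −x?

119

In coordinates u = x + y, v = x − y the rectangle is axis-aligned; the map (x,y)→(u,v) scales areas by 2.
u-values: -4, 2, -6, 11; range = 11 − (-6) = 17.
v-values: 2, -12, -8, -3; range = 2 − (-12) = 14.
Area = (17 × 14) / 2 = 119.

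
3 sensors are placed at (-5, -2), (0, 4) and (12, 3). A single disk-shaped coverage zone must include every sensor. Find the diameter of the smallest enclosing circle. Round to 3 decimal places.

Call the three points A, B, C in the order given.
Side lengths²: AB² = 61, AC² = 314, BC² = 145.
Since AC² = 314 ≥ 145 + 61 = 206, the angle opposite AC is not acute, so the smallest enclosing circle has AC as diameter.
Centre = midpoint of AC = (3.5, 0.5), r² = 314/4 = 78.5.
Diameter = 2r = 2√(78.5) ≈ 17.720.

17.720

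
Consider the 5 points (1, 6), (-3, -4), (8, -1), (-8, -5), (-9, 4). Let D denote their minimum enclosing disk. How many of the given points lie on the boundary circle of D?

3

By Welzl's lemma the MEC is supported by two points (diametrically opposite) or three points (on a circumcircle).
The minimum enclosing circle is determined by three boundary points: (8, -1), (-8, -5), (-9, 4).
Their circumcentre is (-31/37, 13/37) with r² = 109429/1369.
The farthest remaining point (1, 6) is at distance² 48305/1369 ≤ 109429/1369.
The points at distance exactly r from the centre are (8, -1), (-8, -5), (-9, 4) — 3 points.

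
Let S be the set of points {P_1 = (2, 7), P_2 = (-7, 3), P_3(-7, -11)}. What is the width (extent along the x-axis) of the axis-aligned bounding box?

9

max x = 2, min x = -7, so width = 9.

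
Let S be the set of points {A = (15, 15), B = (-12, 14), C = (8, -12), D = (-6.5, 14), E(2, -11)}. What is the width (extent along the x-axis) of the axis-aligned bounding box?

27

max x = 15, min x = -12, so width = 27.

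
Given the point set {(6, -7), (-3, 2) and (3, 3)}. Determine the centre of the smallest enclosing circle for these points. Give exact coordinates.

Call the three points A, B, C in the order given.
Side lengths²: AB² = 162, AC² = 109, BC² = 37.
Since AB² = 162 ≥ 109 + 37 = 146, the angle opposite AB is not acute, so the smallest enclosing circle has AB as diameter.
Centre = midpoint of AB = (1.5, -2.5), r² = 162/4 = 40.5.
Centre = (1.5, -2.5).

(1.5, -2.5)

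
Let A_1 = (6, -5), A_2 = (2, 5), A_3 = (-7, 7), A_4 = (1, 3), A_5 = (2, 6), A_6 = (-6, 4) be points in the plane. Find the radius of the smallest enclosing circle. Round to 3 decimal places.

8.846

The farthest pair is A_1–A_3 with squared distance 313. The circle on this segment as diameter has centre (-0.5, 1) and r² = 313/4 = 78.25.
Check A_2: distance² to centre = 22.25 ≤ 78.25, so it lies inside.
All remaining points lie in this disk, and no smaller disk contains both endpoints, so this is the minimum enclosing circle.
r = √(78.25) ≈ 8.846.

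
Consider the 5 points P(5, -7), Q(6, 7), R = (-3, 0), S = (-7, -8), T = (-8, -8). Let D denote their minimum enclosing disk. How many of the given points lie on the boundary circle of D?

2

The farthest pair is Q–T with squared distance 421. The circle on this segment as diameter has centre (-1, -0.5) and r² = 421/4 = 105.25.
Check P: distance² to centre = 78.25 ≤ 105.25, so it lies inside.
All remaining points lie in this disk, and no smaller disk contains both endpoints, so this is the minimum enclosing circle.
The points at distance exactly r from the centre are Q, T — 2 points.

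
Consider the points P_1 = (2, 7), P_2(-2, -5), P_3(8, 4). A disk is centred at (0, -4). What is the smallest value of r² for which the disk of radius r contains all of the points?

128

The required radius is the distance from (0, -4) to the farthest point.
Squared distances: 125, 5, 128.
Maximum is 128, attained at P_3.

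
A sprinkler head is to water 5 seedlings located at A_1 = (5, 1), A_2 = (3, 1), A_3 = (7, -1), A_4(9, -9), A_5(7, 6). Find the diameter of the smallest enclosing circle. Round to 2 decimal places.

15.13

By Welzl's lemma the MEC is supported by two points (diametrically opposite) or three points (on a circumcircle).
The farthest pair is A_4–A_5 with squared distance 229. The circle on this segment as diameter has centre (8, -1.5) and r² = 229/4 = 57.25.
Check A_1: distance² to centre = 15.25 ≤ 57.25, so it lies inside.
All remaining points lie in this disk, and no smaller disk contains both endpoints, so this is the minimum enclosing circle.
Diameter = 2r = 2√(57.25) ≈ 15.13.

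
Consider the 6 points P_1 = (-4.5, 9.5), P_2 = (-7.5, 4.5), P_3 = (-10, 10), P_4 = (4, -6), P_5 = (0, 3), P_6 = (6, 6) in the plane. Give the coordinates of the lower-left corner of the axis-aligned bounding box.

(-10, -6)

x-range [-10, 6], y-range [-6, 10].
The lower-left corner is (-10, -6).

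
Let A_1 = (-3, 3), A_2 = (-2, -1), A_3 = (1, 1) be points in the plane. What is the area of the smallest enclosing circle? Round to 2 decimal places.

17.71

Side lengths²: A_1A_2² = 17, A_1A_3² = 20, A_2A_3² = 13.
Since A_1A_3² = 20 < 17 + 13 = 30, the triangle is acute, so the smallest enclosing circle is the circumcircle.
Circumcentre = (-19/14, 9/7), r² = 1105/196.
Area = π·r² = π·1105/196 ≈ 17.71.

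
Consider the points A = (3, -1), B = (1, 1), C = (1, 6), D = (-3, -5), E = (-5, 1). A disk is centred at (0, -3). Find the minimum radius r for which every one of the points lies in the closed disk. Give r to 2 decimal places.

9.06

The required radius is the distance from (0, -3) to the farthest point.
Squared distances: 13, 17, 82, 13, 41.
Maximum is 82, attained at C.
r = √82 ≈ 9.06.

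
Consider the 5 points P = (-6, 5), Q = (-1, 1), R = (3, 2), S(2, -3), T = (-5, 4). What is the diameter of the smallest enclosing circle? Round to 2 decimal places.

11.31

The farthest pair is P–S with squared distance 128. The circle on this segment as diameter has centre (-2, 1) and r² = 128/4 = 32.
Check Q: distance² to centre = 1 ≤ 32, so it lies inside.
All remaining points lie in this disk, and no smaller disk contains both endpoints, so this is the minimum enclosing circle.
Diameter = 2r = 2√32 ≈ 11.31.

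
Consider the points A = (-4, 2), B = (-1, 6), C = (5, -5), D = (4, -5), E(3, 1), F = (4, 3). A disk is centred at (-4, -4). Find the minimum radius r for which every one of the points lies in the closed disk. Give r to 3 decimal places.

The required radius is the distance from (-4, -4) to the farthest point.
Squared distances: 36, 109, 82, 65, 74, 113.
Maximum is 113, attained at F.
r = √113 ≈ 10.630.

10.630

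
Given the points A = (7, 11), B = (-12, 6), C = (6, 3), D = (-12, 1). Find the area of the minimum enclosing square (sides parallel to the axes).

361

The bounding box has width 19 and height 10.
An axis-aligned square enclosing the set must have side ≥ max(width, height).
So the minimum side is max(19, 10) = 19.
Area = 19² = 361.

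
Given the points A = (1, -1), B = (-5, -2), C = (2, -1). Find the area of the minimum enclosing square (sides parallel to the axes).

49

The bounding box has width 7 and height 1.
An axis-aligned square enclosing the set must have side ≥ max(width, height).
So the minimum side is max(7, 1) = 7.
Area = 7² = 49.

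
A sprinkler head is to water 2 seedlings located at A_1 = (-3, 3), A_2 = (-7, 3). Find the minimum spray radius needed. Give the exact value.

The smallest circle enclosing two points has them as diameter endpoints.
Centre = midpoint = (-5, 3); r² = |A_1A_2|²/4 = 16/4 = 4.
r = √4 = 2.

2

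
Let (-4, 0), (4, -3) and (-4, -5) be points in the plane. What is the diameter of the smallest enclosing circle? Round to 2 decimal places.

Call the three points A, B, C in the order given.
Side lengths²: AB² = 73, AC² = 25, BC² = 68.
Since AB² = 73 < 68 + 25 = 93, the triangle is acute, so the smallest enclosing circle is the circumcircle.
Circumcentre = (-0.375, -2.5), r² = 19.390625.
Diameter = 2r = 2√(19.390625) ≈ 8.81.

8.81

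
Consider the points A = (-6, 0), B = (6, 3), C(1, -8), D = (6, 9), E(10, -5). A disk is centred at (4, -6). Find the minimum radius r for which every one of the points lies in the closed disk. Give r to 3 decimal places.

15.133

The required radius is the distance from (4, -6) to the farthest point.
Squared distances: 136, 85, 13, 229, 37.
Maximum is 229, attained at D.
r = √229 ≈ 15.133.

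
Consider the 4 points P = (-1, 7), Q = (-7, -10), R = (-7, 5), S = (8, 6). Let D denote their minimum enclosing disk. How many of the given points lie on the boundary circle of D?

The minimum enclosing circle of a finite set is fixed by two of the points (as a diameter) or three (as a circumcircle).
The farthest pair is Q–S with squared distance 481. The circle on this segment as diameter has centre (0.5, -2) and r² = 481/4 = 120.25.
Check P: distance² to centre = 83.25 ≤ 120.25, so it lies inside.
All remaining points lie in this disk, and no smaller disk contains both endpoints, so this is the minimum enclosing circle.
The points at distance exactly r from the centre are Q, S — 2 points.

2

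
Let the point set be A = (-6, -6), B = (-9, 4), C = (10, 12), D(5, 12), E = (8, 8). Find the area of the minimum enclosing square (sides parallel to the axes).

The bounding box has width 19 and height 18.
An axis-aligned square enclosing the set must have side ≥ max(width, height).
So the minimum side is max(19, 18) = 19.
Area = 19² = 361.

361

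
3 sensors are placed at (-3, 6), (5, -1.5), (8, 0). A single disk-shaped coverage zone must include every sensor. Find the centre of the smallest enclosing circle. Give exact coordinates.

(2.5, 3)

Call the three points A, B, C in the order given.
Side lengths²: AB² = 120.25, AC² = 157, BC² = 11.25.
Since AC² = 157 ≥ 120.25 + 11.25 = 131.5, the angle opposite AC is not acute, so the smallest enclosing circle has AC as diameter.
Centre = midpoint of AC = (2.5, 3), r² = 157/4 = 39.25.
Centre = (2.5, 3).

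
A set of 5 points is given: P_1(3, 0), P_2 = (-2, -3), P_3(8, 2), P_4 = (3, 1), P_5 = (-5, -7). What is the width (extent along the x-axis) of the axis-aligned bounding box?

max x = 8, min x = -5, so width = 13.

13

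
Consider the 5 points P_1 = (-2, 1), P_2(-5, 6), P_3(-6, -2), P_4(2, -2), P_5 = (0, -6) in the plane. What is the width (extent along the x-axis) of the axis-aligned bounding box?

8

max x = 2, min x = -6, so width = 8.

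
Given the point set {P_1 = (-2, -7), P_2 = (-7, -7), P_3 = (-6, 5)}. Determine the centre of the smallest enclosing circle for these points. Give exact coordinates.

Side lengths²: P_1P_2² = 25, P_1P_3² = 160, P_2P_3² = 145.
Since P_1P_3² = 160 < 145 + 25 = 170, the triangle is acute, so the smallest enclosing circle is the circumcircle.
Circumcentre = (-4.5, -7/6), r² = 725/18.
Centre = (-4.5, -7/6).

(-4.5, -7/6)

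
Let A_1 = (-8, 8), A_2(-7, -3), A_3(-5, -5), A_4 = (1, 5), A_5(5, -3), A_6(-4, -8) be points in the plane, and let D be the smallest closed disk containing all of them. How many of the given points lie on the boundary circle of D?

By Welzl's lemma the MEC is supported by two points (diametrically opposite) or three points (on a circumcircle).
The minimum enclosing circle is determined by three boundary points: A_1, A_5, A_6.
Their circumcentre is (-122/41, 31/41) with r² = 130645/1681.
The farthest remaining point A_3 is at distance² 62585/1681 ≤ 130645/1681.
The points at distance exactly r from the centre are A_1, A_5, A_6 — 3 points.

3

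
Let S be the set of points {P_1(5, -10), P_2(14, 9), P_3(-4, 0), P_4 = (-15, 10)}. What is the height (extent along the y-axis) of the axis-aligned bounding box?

max y = 10, min y = -10, so height = 20.

20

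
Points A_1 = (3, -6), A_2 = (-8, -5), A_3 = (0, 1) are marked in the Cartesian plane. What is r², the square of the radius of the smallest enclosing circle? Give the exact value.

Side lengths²: A_1A_2² = 122, A_1A_3² = 58, A_2A_3² = 100.
Since A_1A_2² = 122 < 100 + 58 = 158, the triangle is acute, so the smallest enclosing circle is the circumcircle.
Circumcentre = (-88/37, -154/37), r² = 44225/1369.

44225/1369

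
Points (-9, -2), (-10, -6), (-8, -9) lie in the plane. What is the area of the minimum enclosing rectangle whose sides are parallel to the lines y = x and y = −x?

24

In coordinates u = x + y, v = x − y the rectangle is axis-aligned; the map (x,y)→(u,v) scales areas by 2.
u-values: -11, -16, -17; range = -11 − (-17) = 6.
v-values: -7, -4, 1; range = 1 − (-7) = 8.
Area = (6 × 8) / 2 = 24.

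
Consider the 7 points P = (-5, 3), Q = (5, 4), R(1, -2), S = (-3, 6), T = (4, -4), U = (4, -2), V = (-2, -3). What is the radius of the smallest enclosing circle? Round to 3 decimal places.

The farthest pair is S–T with squared distance 149. The circle on this segment as diameter has centre (0.5, 1) and r² = 149/4 = 37.25.
Check P: distance² to centre = 34.25 ≤ 37.25, so it lies inside.
All remaining points lie in this disk, and no smaller disk contains both endpoints, so this is the minimum enclosing circle.
r = √(37.25) ≈ 6.103.

6.103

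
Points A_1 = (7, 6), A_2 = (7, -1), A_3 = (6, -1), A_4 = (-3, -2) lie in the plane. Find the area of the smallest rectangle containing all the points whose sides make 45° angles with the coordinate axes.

In coordinates u = x + y, v = x − y the rectangle is axis-aligned; the map (x,y)→(u,v) scales areas by 2.
u-values: 13, 6, 5, -5; range = 13 − (-5) = 18.
v-values: 1, 8, 7, -1; range = 8 − (-1) = 9.
Area = (18 × 9) / 2 = 81.

81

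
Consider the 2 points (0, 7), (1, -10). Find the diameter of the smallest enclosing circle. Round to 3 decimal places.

The smallest circle enclosing two points has them as diameter endpoints.
Centre = midpoint = (0.5, -1.5); r² = |(0, 7)−(1, -10)|²/4 = 290/4 = 72.5.
Diameter = 2r = 2√(72.5) ≈ 17.029.

17.029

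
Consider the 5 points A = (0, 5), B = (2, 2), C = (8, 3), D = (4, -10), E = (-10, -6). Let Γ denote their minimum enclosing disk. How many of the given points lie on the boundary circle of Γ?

The farthest pair is C–E with squared distance 405. The circle on this segment as diameter has centre (-1, -1.5) and r² = 405/4 = 101.25.
Check A: distance² to centre = 43.25 ≤ 101.25, so it lies inside.
All remaining points lie in this disk, and no smaller disk contains both endpoints, so this is the minimum enclosing circle.
The points at distance exactly r from the centre are C, E — 2 points.

2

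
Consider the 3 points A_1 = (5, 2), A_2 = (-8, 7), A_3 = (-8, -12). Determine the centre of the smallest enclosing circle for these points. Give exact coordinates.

(-109/26, -2.5)

Side lengths²: A_1A_2² = 194, A_1A_3² = 365, A_2A_3² = 361.
Since A_1A_3² = 365 < 361 + 194 = 555, the triangle is acute, so the smallest enclosing circle is the circumcircle.
Circumcentre = (-109/26, -2.5), r² = 35405/338.
Centre = (-109/26, -2.5).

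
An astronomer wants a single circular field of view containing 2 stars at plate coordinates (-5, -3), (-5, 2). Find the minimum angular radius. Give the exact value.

The smallest circle enclosing two points has them as diameter endpoints.
Centre = midpoint = (-5, -0.5); r² = |(-5, -3)−(-5, 2)|²/4 = 25/4 = 6.25.
r = √(6.25) = 2.5.

2.5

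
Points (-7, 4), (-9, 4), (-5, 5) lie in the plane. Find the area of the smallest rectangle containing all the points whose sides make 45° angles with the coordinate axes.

In coordinates u = x + y, v = x − y the rectangle is axis-aligned; the map (x,y)→(u,v) scales areas by 2.
u-values: -3, -5, 0; range = 0 − (-5) = 5.
v-values: -11, -13, -10; range = -10 − (-13) = 3.
Area = (5 × 3) / 2 = 7.5.

7.5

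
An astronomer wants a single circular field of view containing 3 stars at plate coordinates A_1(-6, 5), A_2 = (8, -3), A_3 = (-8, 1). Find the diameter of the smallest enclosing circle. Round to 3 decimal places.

Side lengths²: A_1A_2² = 260, A_1A_3² = 20, A_2A_3² = 272.
Since A_2A_3² = 272 < 260 + 20 = 280, the triangle is acute, so the smallest enclosing circle is the circumcircle.
Circumcentre = (1/9, -5/9), r² = 5525/81.
Diameter = 2r = 2√(5525/81) ≈ 16.518.

16.518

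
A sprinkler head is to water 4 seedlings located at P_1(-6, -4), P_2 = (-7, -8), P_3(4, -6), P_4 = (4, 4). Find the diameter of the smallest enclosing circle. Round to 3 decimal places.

16.279

A smallest enclosing disk is always determined by at most three of the input points on its boundary.
The farthest pair is P_2–P_4 with squared distance 265. The circle on this segment as diameter has centre (-1.5, -2) and r² = 265/4 = 66.25.
Check P_1: distance² to centre = 24.25 ≤ 66.25, so it lies inside.
All remaining points lie in this disk, and no smaller disk contains both endpoints, so this is the minimum enclosing circle.
Diameter = 2r = 2√(66.25) ≈ 16.279.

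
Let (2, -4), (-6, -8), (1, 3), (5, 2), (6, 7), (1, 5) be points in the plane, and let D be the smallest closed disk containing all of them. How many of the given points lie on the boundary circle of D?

The minimum enclosing circle of a finite set is fixed by two of the points (as a diameter) or three (as a circumcircle).
The farthest pair is (-6, -8)–(6, 7) with squared distance 369. The circle on this segment as diameter has centre (0, -0.5) and r² = 369/4 = 92.25.
Check (2, -4): distance² to centre = 16.25 ≤ 92.25, so it lies inside.
All remaining points lie in this disk, and no smaller disk contains both endpoints, so this is the minimum enclosing circle.
The points at distance exactly r from the centre are (-6, -8), (6, 7) — 2 points.

2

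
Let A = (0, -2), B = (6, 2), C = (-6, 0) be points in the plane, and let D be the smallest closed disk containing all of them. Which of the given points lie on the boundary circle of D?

Side lengths²: AB² = 52, AC² = 40, BC² = 148.
Since BC² = 148 ≥ 52 + 40 = 92, the angle opposite BC is not acute, so the smallest enclosing circle has BC as diameter.
Centre = midpoint of BC = (0, 1), r² = 148/4 = 37.
The points at distance exactly r from the centre are B, C — 2 points.

B, C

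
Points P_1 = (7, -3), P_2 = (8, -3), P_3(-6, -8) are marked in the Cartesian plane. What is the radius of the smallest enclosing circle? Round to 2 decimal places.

Side lengths²: P_1P_2² = 1, P_1P_3² = 194, P_2P_3² = 221.
Since P_2P_3² = 221 ≥ 194 + 1 = 195, the angle opposite P_2P_3 is not acute, so the smallest enclosing circle has P_2P_3 as diameter.
Centre = midpoint of P_2P_3 = (1, -5.5), r² = 221/4 = 55.25.
r = √(55.25) ≈ 7.43.

7.43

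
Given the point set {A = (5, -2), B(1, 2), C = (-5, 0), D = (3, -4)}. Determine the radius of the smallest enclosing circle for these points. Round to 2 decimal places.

By Welzl's lemma the MEC is supported by two points (diametrically opposite) or three points (on a circumcircle).
The farthest pair is A–C with squared distance 104. The circle on this segment as diameter has centre (0, -1) and r² = 104/4 = 26.
Check B: distance² to centre = 10 ≤ 26, so it lies inside.
All remaining points lie in this disk, and no smaller disk contains both endpoints, so this is the minimum enclosing circle.
r = √26 ≈ 5.10.

5.10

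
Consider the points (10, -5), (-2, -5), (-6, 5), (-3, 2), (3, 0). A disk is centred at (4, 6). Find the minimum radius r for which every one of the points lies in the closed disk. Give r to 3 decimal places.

12.530

The required radius is the distance from (4, 6) to the farthest point.
Squared distances: 157, 157, 101, 65, 37.
Maximum is 157, attained at (10, -5).
r = √157 ≈ 12.530.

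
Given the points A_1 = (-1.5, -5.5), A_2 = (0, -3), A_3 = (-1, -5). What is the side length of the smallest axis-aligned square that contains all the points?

The bounding box has width 1.5 and height 2.5.
An axis-aligned square enclosing the set must have side ≥ max(width, height).
So the minimum side is max(1.5, 2.5) = 2.5.

2.5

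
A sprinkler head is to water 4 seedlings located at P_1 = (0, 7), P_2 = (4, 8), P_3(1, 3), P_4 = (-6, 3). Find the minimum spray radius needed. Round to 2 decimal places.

By Welzl's lemma the MEC is supported by two points (diametrically opposite) or three points (on a circumcircle).
The farthest pair is P_2–P_4 with squared distance 125. The circle on this segment as diameter has centre (-1, 5.5) and r² = 125/4 = 31.25.
Check P_1: distance² to centre = 3.25 ≤ 31.25, so it lies inside.
All remaining points lie in this disk, and no smaller disk contains both endpoints, so this is the minimum enclosing circle.
r = √(31.25) ≈ 5.59.

5.59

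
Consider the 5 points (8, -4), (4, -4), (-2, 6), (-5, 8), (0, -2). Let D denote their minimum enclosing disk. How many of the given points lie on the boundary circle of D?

A smallest enclosing disk is always determined by at most three of the input points on its boundary.
The farthest pair is (8, -4)–(-5, 8) with squared distance 313. The circle on this segment as diameter has centre (1.5, 2) and r² = 313/4 = 78.25.
Check (4, -4): distance² to centre = 42.25 ≤ 78.25, so it lies inside.
All remaining points lie in this disk, and no smaller disk contains both endpoints, so this is the minimum enclosing circle.
The points at distance exactly r from the centre are (8, -4), (-5, 8) — 2 points.

2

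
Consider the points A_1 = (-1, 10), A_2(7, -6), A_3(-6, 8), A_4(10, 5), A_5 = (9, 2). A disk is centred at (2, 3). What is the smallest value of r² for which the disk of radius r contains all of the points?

106

The required radius is the distance from (2, 3) to the farthest point.
Squared distances: 58, 106, 89, 68, 50.
Maximum is 106, attained at A_2.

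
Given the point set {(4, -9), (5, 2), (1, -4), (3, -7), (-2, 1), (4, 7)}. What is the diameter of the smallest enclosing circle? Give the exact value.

The minimum enclosing circle of a finite set is fixed by two of the points (as a diameter) or three (as a circumcircle).
The farthest pair is (4, -9)–(4, 7) with squared distance 256. The circle on this segment as diameter has centre (4, -1) and r² = 256/4 = 64.
Check (5, 2): distance² to centre = 10 ≤ 64, so it lies inside.
All remaining points lie in this disk, and no smaller disk contains both endpoints, so this is the minimum enclosing circle.
Diameter = 2r = 2√64 = 16.

16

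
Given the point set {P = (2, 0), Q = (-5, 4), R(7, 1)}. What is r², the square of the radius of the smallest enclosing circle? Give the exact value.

38.25

Side lengths²: PQ² = 65, PR² = 26, QR² = 153.
Since QR² = 153 ≥ 65 + 26 = 91, the angle opposite QR is not acute, so the smallest enclosing circle has QR as diameter.
Centre = midpoint of QR = (1, 2.5), r² = 153/4 = 38.25.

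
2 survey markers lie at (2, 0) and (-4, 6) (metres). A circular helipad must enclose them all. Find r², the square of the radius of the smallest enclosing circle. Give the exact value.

The smallest circle enclosing two points has them as diameter endpoints.
Centre = midpoint = (-1, 3); r² = |(2, 0)−(-4, 6)|²/4 = 72/4 = 18.

18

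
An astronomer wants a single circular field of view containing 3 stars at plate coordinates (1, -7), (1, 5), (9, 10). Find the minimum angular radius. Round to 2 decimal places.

Call the three points A, B, C in the order given.
Side lengths²: AB² = 144, AC² = 353, BC² = 89.
Since AC² = 353 ≥ 144 + 89 = 233, the angle opposite AC is not acute, so the smallest enclosing circle has AC as diameter.
Centre = midpoint of AC = (5, 1.5), r² = 353/4 = 88.25.
r = √(88.25) ≈ 9.39.

9.39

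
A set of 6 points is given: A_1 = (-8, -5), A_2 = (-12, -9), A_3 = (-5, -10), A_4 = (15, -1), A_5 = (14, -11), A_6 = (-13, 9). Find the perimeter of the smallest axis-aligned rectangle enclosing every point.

96

Width = max x − min x = 15 − (-13) = 28.
Height = max y − min y = 9 − (-11) = 20.
Perimeter = 2(28 + 20) = 96.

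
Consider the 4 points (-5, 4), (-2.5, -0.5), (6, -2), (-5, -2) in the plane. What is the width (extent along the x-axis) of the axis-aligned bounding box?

11

max x = 6, min x = -5, so width = 11.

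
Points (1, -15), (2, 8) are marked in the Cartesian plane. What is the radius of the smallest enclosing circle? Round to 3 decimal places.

The smallest circle enclosing two points has them as diameter endpoints.
Centre = midpoint = (1.5, -3.5); r² = |(1, -15)−(2, 8)|²/4 = 530/4 = 132.5.
r = √(132.5) ≈ 11.511.

11.511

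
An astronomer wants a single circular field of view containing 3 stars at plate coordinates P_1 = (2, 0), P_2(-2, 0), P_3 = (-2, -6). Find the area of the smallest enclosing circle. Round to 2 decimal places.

40.84

Side lengths²: P_1P_2² = 16, P_1P_3² = 52, P_2P_3² = 36.
Since P_1P_3² = 52 ≥ 36 + 16 = 52, the angle opposite P_1P_3 is not acute, so the smallest enclosing circle has P_1P_3 as diameter.
Centre = midpoint of P_1P_3 = (0, -3), r² = 52/4 = 13.
Area = π·r² = π·13 ≈ 40.84.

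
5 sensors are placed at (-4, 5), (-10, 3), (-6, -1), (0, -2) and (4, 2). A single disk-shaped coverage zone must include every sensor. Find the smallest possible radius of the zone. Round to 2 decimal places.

7.02

A smallest enclosing disk is always determined by at most three of the input points on its boundary.
The farthest pair is (-10, 3)–(4, 2) with squared distance 197. The circle on this segment as diameter has centre (-3, 2.5) and r² = 197/4 = 49.25.
Check (-4, 5): distance² to centre = 7.25 ≤ 49.25, so it lies inside.
All remaining points lie in this disk, and no smaller disk contains both endpoints, so this is the minimum enclosing circle.
r = √(49.25) ≈ 7.02.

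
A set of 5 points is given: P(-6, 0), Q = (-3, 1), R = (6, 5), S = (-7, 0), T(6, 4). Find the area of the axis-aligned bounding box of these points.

x ranges over [-7, 6], width 13.
y ranges over [0, 5], height 5.
Area = 13 × 5 = 65.

65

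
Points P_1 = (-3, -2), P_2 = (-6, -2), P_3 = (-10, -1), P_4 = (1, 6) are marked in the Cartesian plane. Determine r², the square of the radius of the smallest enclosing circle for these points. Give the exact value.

The farthest pair is P_3–P_4 with squared distance 170. The circle on this segment as diameter has centre (-4.5, 2.5) and r² = 170/4 = 42.5.
Check P_1: distance² to centre = 22.5 ≤ 42.5, so it lies inside.
All remaining points lie in this disk, and no smaller disk contains both endpoints, so this is the minimum enclosing circle.

42.5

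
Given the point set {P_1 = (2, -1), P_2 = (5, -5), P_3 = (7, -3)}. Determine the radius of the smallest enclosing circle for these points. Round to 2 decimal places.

Side lengths²: P_1P_2² = 25, P_1P_3² = 29, P_2P_3² = 8.
Since P_1P_3² = 29 < 25 + 8 = 33, the triangle is acute, so the smallest enclosing circle is the circumcircle.
Circumcentre = (61/14, -33/14), r² = 725/98.
r = √(725/98) ≈ 2.72.

2.72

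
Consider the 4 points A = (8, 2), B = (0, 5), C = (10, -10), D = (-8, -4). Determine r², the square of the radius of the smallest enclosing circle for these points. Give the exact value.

9425/98

The minimum enclosing circle is determined by three boundary points: B, C, D.
Their circumcentre is (25/14, -65/14) with r² = 9425/98.
The farthest remaining point A is at distance² 8109/98 ≤ 9425/98.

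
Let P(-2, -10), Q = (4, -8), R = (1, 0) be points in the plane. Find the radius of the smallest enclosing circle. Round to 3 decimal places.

Side lengths²: PQ² = 40, PR² = 109, QR² = 73.
Since PR² = 109 < 73 + 40 = 113, the triangle is acute, so the smallest enclosing circle is the circumcircle.
Circumcentre = (-17/54, -91/18), r² = 39785/1458.
r = √(39785/1458) ≈ 5.224.

5.224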